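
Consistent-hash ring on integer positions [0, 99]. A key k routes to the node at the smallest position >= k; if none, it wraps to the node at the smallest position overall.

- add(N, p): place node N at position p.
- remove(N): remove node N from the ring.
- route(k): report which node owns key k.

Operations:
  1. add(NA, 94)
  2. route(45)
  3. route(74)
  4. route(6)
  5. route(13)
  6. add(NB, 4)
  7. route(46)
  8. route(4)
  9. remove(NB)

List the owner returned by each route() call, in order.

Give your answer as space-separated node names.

Op 1: add NA@94 -> ring=[94:NA]
Op 2: route key 45: smallest pos >= 45 is 94 -> NA
Op 3: route key 74: smallest pos >= 74 is 94 -> NA
Op 4: route key 6: smallest pos >= 6 is 94 -> NA
Op 5: route key 13: smallest pos >= 13 is 94 -> NA
Op 6: add NB@4 -> ring=[4:NB,94:NA]
Op 7: route key 46: smallest pos >= 46 is 94 -> NA
Op 8: route key 4: smallest pos >= 4 is 4 -> NB
Op 9: remove NB -> ring=[94:NA]

Answer: NA NA NA NA NA NB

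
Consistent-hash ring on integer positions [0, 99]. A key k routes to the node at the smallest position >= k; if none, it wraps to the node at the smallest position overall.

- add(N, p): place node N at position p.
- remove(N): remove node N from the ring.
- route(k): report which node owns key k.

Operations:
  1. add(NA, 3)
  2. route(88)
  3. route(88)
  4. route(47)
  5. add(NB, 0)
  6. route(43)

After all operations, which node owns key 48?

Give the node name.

Op 1: add NA@3 -> ring=[3:NA]
Op 2: route key 88: none >= 88, wrap to smallest pos 3 -> NA
Op 3: route key 88: none >= 88, wrap to smallest pos 3 -> NA
Op 4: route key 47: none >= 47, wrap to smallest pos 3 -> NA
Op 5: add NB@0 -> ring=[0:NB,3:NA]
Op 6: route key 43: none >= 43, wrap to smallest pos 0 -> NB
Final route key 48: none >= 48, wrap to smallest pos 0 -> NB

Answer: NB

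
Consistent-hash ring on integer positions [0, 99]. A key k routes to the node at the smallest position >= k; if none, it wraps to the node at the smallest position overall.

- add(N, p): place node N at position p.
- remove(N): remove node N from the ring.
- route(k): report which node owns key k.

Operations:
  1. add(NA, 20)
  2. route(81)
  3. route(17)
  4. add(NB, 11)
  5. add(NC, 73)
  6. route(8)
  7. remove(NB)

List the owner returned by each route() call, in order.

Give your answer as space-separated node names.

Answer: NA NA NB

Derivation:
Op 1: add NA@20 -> ring=[20:NA]
Op 2: route key 81: none >= 81, wrap to smallest pos 20 -> NA
Op 3: route key 17: smallest pos >= 17 is 20 -> NA
Op 4: add NB@11 -> ring=[11:NB,20:NA]
Op 5: add NC@73 -> ring=[11:NB,20:NA,73:NC]
Op 6: route key 8: smallest pos >= 8 is 11 -> NB
Op 7: remove NB -> ring=[20:NA,73:NC]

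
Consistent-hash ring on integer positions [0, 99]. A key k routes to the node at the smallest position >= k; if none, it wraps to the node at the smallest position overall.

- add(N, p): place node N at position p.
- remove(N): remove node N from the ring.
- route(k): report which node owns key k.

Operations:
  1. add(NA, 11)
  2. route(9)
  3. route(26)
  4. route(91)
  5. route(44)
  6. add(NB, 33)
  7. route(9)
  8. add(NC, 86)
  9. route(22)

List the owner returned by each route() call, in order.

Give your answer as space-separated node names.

Op 1: add NA@11 -> ring=[11:NA]
Op 2: route key 9: smallest pos >= 9 is 11 -> NA
Op 3: route key 26: none >= 26, wrap to smallest pos 11 -> NA
Op 4: route key 91: none >= 91, wrap to smallest pos 11 -> NA
Op 5: route key 44: none >= 44, wrap to smallest pos 11 -> NA
Op 6: add NB@33 -> ring=[11:NA,33:NB]
Op 7: route key 9: smallest pos >= 9 is 11 -> NA
Op 8: add NC@86 -> ring=[11:NA,33:NB,86:NC]
Op 9: route key 22: smallest pos >= 22 is 33 -> NB

Answer: NA NA NA NA NA NB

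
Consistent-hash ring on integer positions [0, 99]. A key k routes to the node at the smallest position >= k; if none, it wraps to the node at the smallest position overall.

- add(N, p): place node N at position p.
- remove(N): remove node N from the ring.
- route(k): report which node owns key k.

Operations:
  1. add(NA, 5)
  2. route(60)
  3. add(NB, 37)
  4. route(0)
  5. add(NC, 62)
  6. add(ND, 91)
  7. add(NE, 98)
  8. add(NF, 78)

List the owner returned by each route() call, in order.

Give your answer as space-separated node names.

Answer: NA NA

Derivation:
Op 1: add NA@5 -> ring=[5:NA]
Op 2: route key 60: none >= 60, wrap to smallest pos 5 -> NA
Op 3: add NB@37 -> ring=[5:NA,37:NB]
Op 4: route key 0: smallest pos >= 0 is 5 -> NA
Op 5: add NC@62 -> ring=[5:NA,37:NB,62:NC]
Op 6: add ND@91 -> ring=[5:NA,37:NB,62:NC,91:ND]
Op 7: add NE@98 -> ring=[5:NA,37:NB,62:NC,91:ND,98:NE]
Op 8: add NF@78 -> ring=[5:NA,37:NB,62:NC,78:NF,91:ND,98:NE]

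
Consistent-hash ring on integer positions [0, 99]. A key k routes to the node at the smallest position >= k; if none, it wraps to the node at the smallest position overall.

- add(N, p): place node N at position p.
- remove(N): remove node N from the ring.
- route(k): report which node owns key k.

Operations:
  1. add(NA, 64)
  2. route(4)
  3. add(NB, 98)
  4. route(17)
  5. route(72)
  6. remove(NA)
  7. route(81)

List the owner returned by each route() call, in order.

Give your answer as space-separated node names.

Answer: NA NA NB NB

Derivation:
Op 1: add NA@64 -> ring=[64:NA]
Op 2: route key 4: smallest pos >= 4 is 64 -> NA
Op 3: add NB@98 -> ring=[64:NA,98:NB]
Op 4: route key 17: smallest pos >= 17 is 64 -> NA
Op 5: route key 72: smallest pos >= 72 is 98 -> NB
Op 6: remove NA -> ring=[98:NB]
Op 7: route key 81: smallest pos >= 81 is 98 -> NB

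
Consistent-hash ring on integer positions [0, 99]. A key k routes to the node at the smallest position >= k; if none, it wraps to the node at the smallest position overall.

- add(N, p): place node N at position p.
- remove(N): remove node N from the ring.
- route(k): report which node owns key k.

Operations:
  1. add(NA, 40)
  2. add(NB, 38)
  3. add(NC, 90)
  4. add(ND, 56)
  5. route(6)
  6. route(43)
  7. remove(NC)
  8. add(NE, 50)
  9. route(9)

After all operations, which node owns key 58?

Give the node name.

Answer: NB

Derivation:
Op 1: add NA@40 -> ring=[40:NA]
Op 2: add NB@38 -> ring=[38:NB,40:NA]
Op 3: add NC@90 -> ring=[38:NB,40:NA,90:NC]
Op 4: add ND@56 -> ring=[38:NB,40:NA,56:ND,90:NC]
Op 5: route key 6: smallest pos >= 6 is 38 -> NB
Op 6: route key 43: smallest pos >= 43 is 56 -> ND
Op 7: remove NC -> ring=[38:NB,40:NA,56:ND]
Op 8: add NE@50 -> ring=[38:NB,40:NA,50:NE,56:ND]
Op 9: route key 9: smallest pos >= 9 is 38 -> NB
Final route key 58: none >= 58, wrap to smallest pos 38 -> NB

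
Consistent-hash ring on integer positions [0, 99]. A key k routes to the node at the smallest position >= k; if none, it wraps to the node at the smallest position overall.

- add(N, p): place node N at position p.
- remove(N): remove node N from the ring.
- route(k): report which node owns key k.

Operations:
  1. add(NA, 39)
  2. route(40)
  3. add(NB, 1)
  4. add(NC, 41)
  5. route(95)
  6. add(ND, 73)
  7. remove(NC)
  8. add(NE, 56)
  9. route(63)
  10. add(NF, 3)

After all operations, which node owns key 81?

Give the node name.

Answer: NB

Derivation:
Op 1: add NA@39 -> ring=[39:NA]
Op 2: route key 40: none >= 40, wrap to smallest pos 39 -> NA
Op 3: add NB@1 -> ring=[1:NB,39:NA]
Op 4: add NC@41 -> ring=[1:NB,39:NA,41:NC]
Op 5: route key 95: none >= 95, wrap to smallest pos 1 -> NB
Op 6: add ND@73 -> ring=[1:NB,39:NA,41:NC,73:ND]
Op 7: remove NC -> ring=[1:NB,39:NA,73:ND]
Op 8: add NE@56 -> ring=[1:NB,39:NA,56:NE,73:ND]
Op 9: route key 63: smallest pos >= 63 is 73 -> ND
Op 10: add NF@3 -> ring=[1:NB,3:NF,39:NA,56:NE,73:ND]
Final route key 81: none >= 81, wrap to smallest pos 1 -> NB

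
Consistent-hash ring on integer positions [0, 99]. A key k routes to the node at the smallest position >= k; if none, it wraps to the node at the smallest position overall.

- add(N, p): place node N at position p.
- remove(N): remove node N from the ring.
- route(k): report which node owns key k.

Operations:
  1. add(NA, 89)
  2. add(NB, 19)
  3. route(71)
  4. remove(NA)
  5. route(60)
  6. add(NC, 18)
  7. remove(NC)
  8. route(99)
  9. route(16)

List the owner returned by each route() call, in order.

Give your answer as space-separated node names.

Op 1: add NA@89 -> ring=[89:NA]
Op 2: add NB@19 -> ring=[19:NB,89:NA]
Op 3: route key 71: smallest pos >= 71 is 89 -> NA
Op 4: remove NA -> ring=[19:NB]
Op 5: route key 60: none >= 60, wrap to smallest pos 19 -> NB
Op 6: add NC@18 -> ring=[18:NC,19:NB]
Op 7: remove NC -> ring=[19:NB]
Op 8: route key 99: none >= 99, wrap to smallest pos 19 -> NB
Op 9: route key 16: smallest pos >= 16 is 19 -> NB

Answer: NA NB NB NB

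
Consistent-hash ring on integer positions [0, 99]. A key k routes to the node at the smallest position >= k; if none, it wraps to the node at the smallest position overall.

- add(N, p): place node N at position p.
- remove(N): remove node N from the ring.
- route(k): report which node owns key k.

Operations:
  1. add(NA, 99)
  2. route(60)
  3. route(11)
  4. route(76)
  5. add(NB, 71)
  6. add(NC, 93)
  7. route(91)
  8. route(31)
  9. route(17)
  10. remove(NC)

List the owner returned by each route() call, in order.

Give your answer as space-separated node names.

Answer: NA NA NA NC NB NB

Derivation:
Op 1: add NA@99 -> ring=[99:NA]
Op 2: route key 60: smallest pos >= 60 is 99 -> NA
Op 3: route key 11: smallest pos >= 11 is 99 -> NA
Op 4: route key 76: smallest pos >= 76 is 99 -> NA
Op 5: add NB@71 -> ring=[71:NB,99:NA]
Op 6: add NC@93 -> ring=[71:NB,93:NC,99:NA]
Op 7: route key 91: smallest pos >= 91 is 93 -> NC
Op 8: route key 31: smallest pos >= 31 is 71 -> NB
Op 9: route key 17: smallest pos >= 17 is 71 -> NB
Op 10: remove NC -> ring=[71:NB,99:NA]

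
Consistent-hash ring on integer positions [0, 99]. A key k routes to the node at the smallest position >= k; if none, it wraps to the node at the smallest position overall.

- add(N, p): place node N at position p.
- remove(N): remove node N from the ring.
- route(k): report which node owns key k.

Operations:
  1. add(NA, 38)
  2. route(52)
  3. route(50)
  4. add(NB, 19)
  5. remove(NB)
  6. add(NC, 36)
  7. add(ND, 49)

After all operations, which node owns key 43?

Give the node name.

Answer: ND

Derivation:
Op 1: add NA@38 -> ring=[38:NA]
Op 2: route key 52: none >= 52, wrap to smallest pos 38 -> NA
Op 3: route key 50: none >= 50, wrap to smallest pos 38 -> NA
Op 4: add NB@19 -> ring=[19:NB,38:NA]
Op 5: remove NB -> ring=[38:NA]
Op 6: add NC@36 -> ring=[36:NC,38:NA]
Op 7: add ND@49 -> ring=[36:NC,38:NA,49:ND]
Final route key 43: smallest pos >= 43 is 49 -> ND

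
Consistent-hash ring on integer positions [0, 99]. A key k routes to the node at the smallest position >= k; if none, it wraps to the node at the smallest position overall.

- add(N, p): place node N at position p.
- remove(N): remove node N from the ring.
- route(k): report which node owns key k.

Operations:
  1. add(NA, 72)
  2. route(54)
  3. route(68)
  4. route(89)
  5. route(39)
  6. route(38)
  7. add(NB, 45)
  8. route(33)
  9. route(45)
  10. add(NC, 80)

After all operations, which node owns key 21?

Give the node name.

Op 1: add NA@72 -> ring=[72:NA]
Op 2: route key 54: smallest pos >= 54 is 72 -> NA
Op 3: route key 68: smallest pos >= 68 is 72 -> NA
Op 4: route key 89: none >= 89, wrap to smallest pos 72 -> NA
Op 5: route key 39: smallest pos >= 39 is 72 -> NA
Op 6: route key 38: smallest pos >= 38 is 72 -> NA
Op 7: add NB@45 -> ring=[45:NB,72:NA]
Op 8: route key 33: smallest pos >= 33 is 45 -> NB
Op 9: route key 45: smallest pos >= 45 is 45 -> NB
Op 10: add NC@80 -> ring=[45:NB,72:NA,80:NC]
Final route key 21: smallest pos >= 21 is 45 -> NB

Answer: NB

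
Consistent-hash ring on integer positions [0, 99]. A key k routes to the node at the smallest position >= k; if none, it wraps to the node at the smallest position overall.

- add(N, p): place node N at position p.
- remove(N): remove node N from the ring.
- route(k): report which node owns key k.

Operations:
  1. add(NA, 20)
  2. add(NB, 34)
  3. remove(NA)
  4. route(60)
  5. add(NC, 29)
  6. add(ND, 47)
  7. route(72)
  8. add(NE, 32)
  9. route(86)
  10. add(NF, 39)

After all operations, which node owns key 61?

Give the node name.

Answer: NC

Derivation:
Op 1: add NA@20 -> ring=[20:NA]
Op 2: add NB@34 -> ring=[20:NA,34:NB]
Op 3: remove NA -> ring=[34:NB]
Op 4: route key 60: none >= 60, wrap to smallest pos 34 -> NB
Op 5: add NC@29 -> ring=[29:NC,34:NB]
Op 6: add ND@47 -> ring=[29:NC,34:NB,47:ND]
Op 7: route key 72: none >= 72, wrap to smallest pos 29 -> NC
Op 8: add NE@32 -> ring=[29:NC,32:NE,34:NB,47:ND]
Op 9: route key 86: none >= 86, wrap to smallest pos 29 -> NC
Op 10: add NF@39 -> ring=[29:NC,32:NE,34:NB,39:NF,47:ND]
Final route key 61: none >= 61, wrap to smallest pos 29 -> NC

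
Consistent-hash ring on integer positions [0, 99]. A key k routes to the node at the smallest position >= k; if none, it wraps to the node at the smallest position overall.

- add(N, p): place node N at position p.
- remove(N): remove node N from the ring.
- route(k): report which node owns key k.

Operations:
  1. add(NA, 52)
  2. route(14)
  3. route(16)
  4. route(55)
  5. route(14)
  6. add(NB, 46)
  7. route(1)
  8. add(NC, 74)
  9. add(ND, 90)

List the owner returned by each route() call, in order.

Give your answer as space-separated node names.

Op 1: add NA@52 -> ring=[52:NA]
Op 2: route key 14: smallest pos >= 14 is 52 -> NA
Op 3: route key 16: smallest pos >= 16 is 52 -> NA
Op 4: route key 55: none >= 55, wrap to smallest pos 52 -> NA
Op 5: route key 14: smallest pos >= 14 is 52 -> NA
Op 6: add NB@46 -> ring=[46:NB,52:NA]
Op 7: route key 1: smallest pos >= 1 is 46 -> NB
Op 8: add NC@74 -> ring=[46:NB,52:NA,74:NC]
Op 9: add ND@90 -> ring=[46:NB,52:NA,74:NC,90:ND]

Answer: NA NA NA NA NB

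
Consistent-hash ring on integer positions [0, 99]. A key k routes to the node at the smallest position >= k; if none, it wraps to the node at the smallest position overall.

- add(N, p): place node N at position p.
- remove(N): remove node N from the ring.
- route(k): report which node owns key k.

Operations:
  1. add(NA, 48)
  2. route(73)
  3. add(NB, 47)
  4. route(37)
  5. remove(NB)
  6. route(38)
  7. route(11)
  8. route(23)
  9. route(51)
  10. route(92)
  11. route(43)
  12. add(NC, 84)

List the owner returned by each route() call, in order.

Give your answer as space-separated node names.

Op 1: add NA@48 -> ring=[48:NA]
Op 2: route key 73: none >= 73, wrap to smallest pos 48 -> NA
Op 3: add NB@47 -> ring=[47:NB,48:NA]
Op 4: route key 37: smallest pos >= 37 is 47 -> NB
Op 5: remove NB -> ring=[48:NA]
Op 6: route key 38: smallest pos >= 38 is 48 -> NA
Op 7: route key 11: smallest pos >= 11 is 48 -> NA
Op 8: route key 23: smallest pos >= 23 is 48 -> NA
Op 9: route key 51: none >= 51, wrap to smallest pos 48 -> NA
Op 10: route key 92: none >= 92, wrap to smallest pos 48 -> NA
Op 11: route key 43: smallest pos >= 43 is 48 -> NA
Op 12: add NC@84 -> ring=[48:NA,84:NC]

Answer: NA NB NA NA NA NA NA NA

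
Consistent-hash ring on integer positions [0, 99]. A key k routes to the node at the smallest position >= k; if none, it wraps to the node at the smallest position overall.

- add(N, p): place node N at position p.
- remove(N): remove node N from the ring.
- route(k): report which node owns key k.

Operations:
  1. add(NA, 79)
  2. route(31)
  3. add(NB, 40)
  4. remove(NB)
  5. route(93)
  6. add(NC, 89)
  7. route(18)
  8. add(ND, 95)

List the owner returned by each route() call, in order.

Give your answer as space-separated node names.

Op 1: add NA@79 -> ring=[79:NA]
Op 2: route key 31: smallest pos >= 31 is 79 -> NA
Op 3: add NB@40 -> ring=[40:NB,79:NA]
Op 4: remove NB -> ring=[79:NA]
Op 5: route key 93: none >= 93, wrap to smallest pos 79 -> NA
Op 6: add NC@89 -> ring=[79:NA,89:NC]
Op 7: route key 18: smallest pos >= 18 is 79 -> NA
Op 8: add ND@95 -> ring=[79:NA,89:NC,95:ND]

Answer: NA NA NA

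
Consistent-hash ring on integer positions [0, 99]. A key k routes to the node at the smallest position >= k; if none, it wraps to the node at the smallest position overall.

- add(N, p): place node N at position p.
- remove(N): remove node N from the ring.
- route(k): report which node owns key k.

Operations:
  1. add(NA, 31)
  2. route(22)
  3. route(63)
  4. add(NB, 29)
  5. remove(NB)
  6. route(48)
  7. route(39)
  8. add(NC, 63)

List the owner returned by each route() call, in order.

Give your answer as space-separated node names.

Answer: NA NA NA NA

Derivation:
Op 1: add NA@31 -> ring=[31:NA]
Op 2: route key 22: smallest pos >= 22 is 31 -> NA
Op 3: route key 63: none >= 63, wrap to smallest pos 31 -> NA
Op 4: add NB@29 -> ring=[29:NB,31:NA]
Op 5: remove NB -> ring=[31:NA]
Op 6: route key 48: none >= 48, wrap to smallest pos 31 -> NA
Op 7: route key 39: none >= 39, wrap to smallest pos 31 -> NA
Op 8: add NC@63 -> ring=[31:NA,63:NC]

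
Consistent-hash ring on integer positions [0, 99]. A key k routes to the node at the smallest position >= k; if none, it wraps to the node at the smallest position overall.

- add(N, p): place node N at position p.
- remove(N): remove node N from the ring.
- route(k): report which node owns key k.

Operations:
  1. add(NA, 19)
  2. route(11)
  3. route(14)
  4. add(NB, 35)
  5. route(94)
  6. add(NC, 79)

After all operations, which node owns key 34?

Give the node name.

Op 1: add NA@19 -> ring=[19:NA]
Op 2: route key 11: smallest pos >= 11 is 19 -> NA
Op 3: route key 14: smallest pos >= 14 is 19 -> NA
Op 4: add NB@35 -> ring=[19:NA,35:NB]
Op 5: route key 94: none >= 94, wrap to smallest pos 19 -> NA
Op 6: add NC@79 -> ring=[19:NA,35:NB,79:NC]
Final route key 34: smallest pos >= 34 is 35 -> NB

Answer: NB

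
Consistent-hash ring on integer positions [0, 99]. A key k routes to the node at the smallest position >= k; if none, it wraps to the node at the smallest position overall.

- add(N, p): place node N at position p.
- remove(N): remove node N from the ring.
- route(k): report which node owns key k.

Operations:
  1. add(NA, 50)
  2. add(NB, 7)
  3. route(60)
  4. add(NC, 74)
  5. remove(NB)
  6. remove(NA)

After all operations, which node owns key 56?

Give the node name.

Answer: NC

Derivation:
Op 1: add NA@50 -> ring=[50:NA]
Op 2: add NB@7 -> ring=[7:NB,50:NA]
Op 3: route key 60: none >= 60, wrap to smallest pos 7 -> NB
Op 4: add NC@74 -> ring=[7:NB,50:NA,74:NC]
Op 5: remove NB -> ring=[50:NA,74:NC]
Op 6: remove NA -> ring=[74:NC]
Final route key 56: smallest pos >= 56 is 74 -> NC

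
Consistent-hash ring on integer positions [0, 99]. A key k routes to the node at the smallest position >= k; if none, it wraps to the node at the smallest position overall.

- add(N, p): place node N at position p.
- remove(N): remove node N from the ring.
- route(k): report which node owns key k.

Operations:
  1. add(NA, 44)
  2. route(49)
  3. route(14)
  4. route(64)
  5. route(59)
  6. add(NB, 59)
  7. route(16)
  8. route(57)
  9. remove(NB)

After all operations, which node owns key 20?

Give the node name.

Answer: NA

Derivation:
Op 1: add NA@44 -> ring=[44:NA]
Op 2: route key 49: none >= 49, wrap to smallest pos 44 -> NA
Op 3: route key 14: smallest pos >= 14 is 44 -> NA
Op 4: route key 64: none >= 64, wrap to smallest pos 44 -> NA
Op 5: route key 59: none >= 59, wrap to smallest pos 44 -> NA
Op 6: add NB@59 -> ring=[44:NA,59:NB]
Op 7: route key 16: smallest pos >= 16 is 44 -> NA
Op 8: route key 57: smallest pos >= 57 is 59 -> NB
Op 9: remove NB -> ring=[44:NA]
Final route key 20: smallest pos >= 20 is 44 -> NA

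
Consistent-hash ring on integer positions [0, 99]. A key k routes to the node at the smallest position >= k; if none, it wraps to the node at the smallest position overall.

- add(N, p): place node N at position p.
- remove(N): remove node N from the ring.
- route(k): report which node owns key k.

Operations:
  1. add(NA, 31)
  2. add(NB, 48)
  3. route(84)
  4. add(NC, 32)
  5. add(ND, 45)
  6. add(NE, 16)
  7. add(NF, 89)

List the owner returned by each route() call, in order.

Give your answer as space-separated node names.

Op 1: add NA@31 -> ring=[31:NA]
Op 2: add NB@48 -> ring=[31:NA,48:NB]
Op 3: route key 84: none >= 84, wrap to smallest pos 31 -> NA
Op 4: add NC@32 -> ring=[31:NA,32:NC,48:NB]
Op 5: add ND@45 -> ring=[31:NA,32:NC,45:ND,48:NB]
Op 6: add NE@16 -> ring=[16:NE,31:NA,32:NC,45:ND,48:NB]
Op 7: add NF@89 -> ring=[16:NE,31:NA,32:NC,45:ND,48:NB,89:NF]

Answer: NA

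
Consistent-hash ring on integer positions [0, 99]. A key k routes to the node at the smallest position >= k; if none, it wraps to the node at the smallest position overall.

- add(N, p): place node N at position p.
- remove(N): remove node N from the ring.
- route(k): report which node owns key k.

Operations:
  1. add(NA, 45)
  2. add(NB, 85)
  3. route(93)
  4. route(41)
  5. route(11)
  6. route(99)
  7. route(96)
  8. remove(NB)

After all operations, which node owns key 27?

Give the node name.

Answer: NA

Derivation:
Op 1: add NA@45 -> ring=[45:NA]
Op 2: add NB@85 -> ring=[45:NA,85:NB]
Op 3: route key 93: none >= 93, wrap to smallest pos 45 -> NA
Op 4: route key 41: smallest pos >= 41 is 45 -> NA
Op 5: route key 11: smallest pos >= 11 is 45 -> NA
Op 6: route key 99: none >= 99, wrap to smallest pos 45 -> NA
Op 7: route key 96: none >= 96, wrap to smallest pos 45 -> NA
Op 8: remove NB -> ring=[45:NA]
Final route key 27: smallest pos >= 27 is 45 -> NA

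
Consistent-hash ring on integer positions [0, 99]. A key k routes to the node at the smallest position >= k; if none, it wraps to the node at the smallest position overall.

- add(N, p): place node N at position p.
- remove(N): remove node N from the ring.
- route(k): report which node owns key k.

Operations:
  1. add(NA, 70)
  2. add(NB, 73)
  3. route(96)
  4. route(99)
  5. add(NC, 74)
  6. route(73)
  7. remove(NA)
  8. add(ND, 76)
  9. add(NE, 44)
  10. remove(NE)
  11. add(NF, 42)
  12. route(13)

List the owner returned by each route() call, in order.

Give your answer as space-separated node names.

Answer: NA NA NB NF

Derivation:
Op 1: add NA@70 -> ring=[70:NA]
Op 2: add NB@73 -> ring=[70:NA,73:NB]
Op 3: route key 96: none >= 96, wrap to smallest pos 70 -> NA
Op 4: route key 99: none >= 99, wrap to smallest pos 70 -> NA
Op 5: add NC@74 -> ring=[70:NA,73:NB,74:NC]
Op 6: route key 73: smallest pos >= 73 is 73 -> NB
Op 7: remove NA -> ring=[73:NB,74:NC]
Op 8: add ND@76 -> ring=[73:NB,74:NC,76:ND]
Op 9: add NE@44 -> ring=[44:NE,73:NB,74:NC,76:ND]
Op 10: remove NE -> ring=[73:NB,74:NC,76:ND]
Op 11: add NF@42 -> ring=[42:NF,73:NB,74:NC,76:ND]
Op 12: route key 13: smallest pos >= 13 is 42 -> NF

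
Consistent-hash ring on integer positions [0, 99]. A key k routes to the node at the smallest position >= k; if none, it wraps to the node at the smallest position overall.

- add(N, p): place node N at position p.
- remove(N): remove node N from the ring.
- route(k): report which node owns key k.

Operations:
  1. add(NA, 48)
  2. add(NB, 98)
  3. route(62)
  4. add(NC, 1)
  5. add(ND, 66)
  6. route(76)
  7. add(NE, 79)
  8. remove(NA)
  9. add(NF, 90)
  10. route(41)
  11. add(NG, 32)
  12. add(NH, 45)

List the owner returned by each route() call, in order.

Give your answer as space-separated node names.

Op 1: add NA@48 -> ring=[48:NA]
Op 2: add NB@98 -> ring=[48:NA,98:NB]
Op 3: route key 62: smallest pos >= 62 is 98 -> NB
Op 4: add NC@1 -> ring=[1:NC,48:NA,98:NB]
Op 5: add ND@66 -> ring=[1:NC,48:NA,66:ND,98:NB]
Op 6: route key 76: smallest pos >= 76 is 98 -> NB
Op 7: add NE@79 -> ring=[1:NC,48:NA,66:ND,79:NE,98:NB]
Op 8: remove NA -> ring=[1:NC,66:ND,79:NE,98:NB]
Op 9: add NF@90 -> ring=[1:NC,66:ND,79:NE,90:NF,98:NB]
Op 10: route key 41: smallest pos >= 41 is 66 -> ND
Op 11: add NG@32 -> ring=[1:NC,32:NG,66:ND,79:NE,90:NF,98:NB]
Op 12: add NH@45 -> ring=[1:NC,32:NG,45:NH,66:ND,79:NE,90:NF,98:NB]

Answer: NB NB ND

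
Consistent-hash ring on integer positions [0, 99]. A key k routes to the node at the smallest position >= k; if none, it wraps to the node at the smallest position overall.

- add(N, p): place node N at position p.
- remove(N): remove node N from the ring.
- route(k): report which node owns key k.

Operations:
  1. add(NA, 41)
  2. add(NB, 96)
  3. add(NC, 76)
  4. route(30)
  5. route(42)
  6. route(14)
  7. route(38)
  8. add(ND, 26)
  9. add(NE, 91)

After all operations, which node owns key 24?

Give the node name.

Answer: ND

Derivation:
Op 1: add NA@41 -> ring=[41:NA]
Op 2: add NB@96 -> ring=[41:NA,96:NB]
Op 3: add NC@76 -> ring=[41:NA,76:NC,96:NB]
Op 4: route key 30: smallest pos >= 30 is 41 -> NA
Op 5: route key 42: smallest pos >= 42 is 76 -> NC
Op 6: route key 14: smallest pos >= 14 is 41 -> NA
Op 7: route key 38: smallest pos >= 38 is 41 -> NA
Op 8: add ND@26 -> ring=[26:ND,41:NA,76:NC,96:NB]
Op 9: add NE@91 -> ring=[26:ND,41:NA,76:NC,91:NE,96:NB]
Final route key 24: smallest pos >= 24 is 26 -> ND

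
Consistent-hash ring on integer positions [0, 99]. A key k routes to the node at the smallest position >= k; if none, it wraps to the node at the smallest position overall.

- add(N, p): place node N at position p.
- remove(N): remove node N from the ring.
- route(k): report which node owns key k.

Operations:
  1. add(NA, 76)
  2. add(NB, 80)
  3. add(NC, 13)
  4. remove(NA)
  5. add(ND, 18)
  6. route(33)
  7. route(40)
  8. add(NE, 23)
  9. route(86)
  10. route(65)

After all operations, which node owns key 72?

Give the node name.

Op 1: add NA@76 -> ring=[76:NA]
Op 2: add NB@80 -> ring=[76:NA,80:NB]
Op 3: add NC@13 -> ring=[13:NC,76:NA,80:NB]
Op 4: remove NA -> ring=[13:NC,80:NB]
Op 5: add ND@18 -> ring=[13:NC,18:ND,80:NB]
Op 6: route key 33: smallest pos >= 33 is 80 -> NB
Op 7: route key 40: smallest pos >= 40 is 80 -> NB
Op 8: add NE@23 -> ring=[13:NC,18:ND,23:NE,80:NB]
Op 9: route key 86: none >= 86, wrap to smallest pos 13 -> NC
Op 10: route key 65: smallest pos >= 65 is 80 -> NB
Final route key 72: smallest pos >= 72 is 80 -> NB

Answer: NB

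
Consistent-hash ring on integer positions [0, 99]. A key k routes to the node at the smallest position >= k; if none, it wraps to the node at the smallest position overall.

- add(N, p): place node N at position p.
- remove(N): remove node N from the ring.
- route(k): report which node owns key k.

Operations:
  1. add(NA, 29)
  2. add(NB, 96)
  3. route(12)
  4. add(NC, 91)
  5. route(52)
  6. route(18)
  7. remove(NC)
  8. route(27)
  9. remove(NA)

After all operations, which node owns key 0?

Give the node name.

Answer: NB

Derivation:
Op 1: add NA@29 -> ring=[29:NA]
Op 2: add NB@96 -> ring=[29:NA,96:NB]
Op 3: route key 12: smallest pos >= 12 is 29 -> NA
Op 4: add NC@91 -> ring=[29:NA,91:NC,96:NB]
Op 5: route key 52: smallest pos >= 52 is 91 -> NC
Op 6: route key 18: smallest pos >= 18 is 29 -> NA
Op 7: remove NC -> ring=[29:NA,96:NB]
Op 8: route key 27: smallest pos >= 27 is 29 -> NA
Op 9: remove NA -> ring=[96:NB]
Final route key 0: smallest pos >= 0 is 96 -> NB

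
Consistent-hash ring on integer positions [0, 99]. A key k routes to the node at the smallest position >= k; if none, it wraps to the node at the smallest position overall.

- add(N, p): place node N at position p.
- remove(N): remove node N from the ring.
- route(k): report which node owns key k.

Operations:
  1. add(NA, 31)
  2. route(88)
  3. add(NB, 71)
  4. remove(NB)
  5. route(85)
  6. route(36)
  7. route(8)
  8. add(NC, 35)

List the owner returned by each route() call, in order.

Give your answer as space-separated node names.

Answer: NA NA NA NA

Derivation:
Op 1: add NA@31 -> ring=[31:NA]
Op 2: route key 88: none >= 88, wrap to smallest pos 31 -> NA
Op 3: add NB@71 -> ring=[31:NA,71:NB]
Op 4: remove NB -> ring=[31:NA]
Op 5: route key 85: none >= 85, wrap to smallest pos 31 -> NA
Op 6: route key 36: none >= 36, wrap to smallest pos 31 -> NA
Op 7: route key 8: smallest pos >= 8 is 31 -> NA
Op 8: add NC@35 -> ring=[31:NA,35:NC]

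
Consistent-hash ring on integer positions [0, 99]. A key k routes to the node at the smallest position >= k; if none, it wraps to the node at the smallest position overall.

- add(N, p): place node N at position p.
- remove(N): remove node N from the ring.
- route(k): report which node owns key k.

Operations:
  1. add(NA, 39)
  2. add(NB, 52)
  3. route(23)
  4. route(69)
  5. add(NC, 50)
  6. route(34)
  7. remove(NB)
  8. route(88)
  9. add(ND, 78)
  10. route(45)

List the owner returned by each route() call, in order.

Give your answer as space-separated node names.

Answer: NA NA NA NA NC

Derivation:
Op 1: add NA@39 -> ring=[39:NA]
Op 2: add NB@52 -> ring=[39:NA,52:NB]
Op 3: route key 23: smallest pos >= 23 is 39 -> NA
Op 4: route key 69: none >= 69, wrap to smallest pos 39 -> NA
Op 5: add NC@50 -> ring=[39:NA,50:NC,52:NB]
Op 6: route key 34: smallest pos >= 34 is 39 -> NA
Op 7: remove NB -> ring=[39:NA,50:NC]
Op 8: route key 88: none >= 88, wrap to smallest pos 39 -> NA
Op 9: add ND@78 -> ring=[39:NA,50:NC,78:ND]
Op 10: route key 45: smallest pos >= 45 is 50 -> NC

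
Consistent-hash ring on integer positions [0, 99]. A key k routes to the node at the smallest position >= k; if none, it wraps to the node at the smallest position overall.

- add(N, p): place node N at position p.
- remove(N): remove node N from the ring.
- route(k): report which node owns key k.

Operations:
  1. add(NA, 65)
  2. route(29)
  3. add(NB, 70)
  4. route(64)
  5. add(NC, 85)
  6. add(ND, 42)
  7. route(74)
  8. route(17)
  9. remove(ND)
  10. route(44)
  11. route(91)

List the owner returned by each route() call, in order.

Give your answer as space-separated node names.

Answer: NA NA NC ND NA NA

Derivation:
Op 1: add NA@65 -> ring=[65:NA]
Op 2: route key 29: smallest pos >= 29 is 65 -> NA
Op 3: add NB@70 -> ring=[65:NA,70:NB]
Op 4: route key 64: smallest pos >= 64 is 65 -> NA
Op 5: add NC@85 -> ring=[65:NA,70:NB,85:NC]
Op 6: add ND@42 -> ring=[42:ND,65:NA,70:NB,85:NC]
Op 7: route key 74: smallest pos >= 74 is 85 -> NC
Op 8: route key 17: smallest pos >= 17 is 42 -> ND
Op 9: remove ND -> ring=[65:NA,70:NB,85:NC]
Op 10: route key 44: smallest pos >= 44 is 65 -> NA
Op 11: route key 91: none >= 91, wrap to smallest pos 65 -> NA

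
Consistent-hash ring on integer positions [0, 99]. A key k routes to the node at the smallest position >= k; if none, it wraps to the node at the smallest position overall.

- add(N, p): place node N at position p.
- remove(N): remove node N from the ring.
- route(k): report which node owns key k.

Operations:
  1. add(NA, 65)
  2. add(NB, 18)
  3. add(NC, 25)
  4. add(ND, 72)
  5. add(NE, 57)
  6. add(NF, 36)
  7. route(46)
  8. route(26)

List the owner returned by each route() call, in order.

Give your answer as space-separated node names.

Answer: NE NF

Derivation:
Op 1: add NA@65 -> ring=[65:NA]
Op 2: add NB@18 -> ring=[18:NB,65:NA]
Op 3: add NC@25 -> ring=[18:NB,25:NC,65:NA]
Op 4: add ND@72 -> ring=[18:NB,25:NC,65:NA,72:ND]
Op 5: add NE@57 -> ring=[18:NB,25:NC,57:NE,65:NA,72:ND]
Op 6: add NF@36 -> ring=[18:NB,25:NC,36:NF,57:NE,65:NA,72:ND]
Op 7: route key 46: smallest pos >= 46 is 57 -> NE
Op 8: route key 26: smallest pos >= 26 is 36 -> NF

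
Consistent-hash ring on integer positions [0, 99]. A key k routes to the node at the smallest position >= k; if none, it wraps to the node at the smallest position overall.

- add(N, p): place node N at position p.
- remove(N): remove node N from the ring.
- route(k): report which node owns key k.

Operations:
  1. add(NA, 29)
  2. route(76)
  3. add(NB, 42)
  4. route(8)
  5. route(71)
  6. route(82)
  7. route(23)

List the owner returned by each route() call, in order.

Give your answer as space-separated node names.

Op 1: add NA@29 -> ring=[29:NA]
Op 2: route key 76: none >= 76, wrap to smallest pos 29 -> NA
Op 3: add NB@42 -> ring=[29:NA,42:NB]
Op 4: route key 8: smallest pos >= 8 is 29 -> NA
Op 5: route key 71: none >= 71, wrap to smallest pos 29 -> NA
Op 6: route key 82: none >= 82, wrap to smallest pos 29 -> NA
Op 7: route key 23: smallest pos >= 23 is 29 -> NA

Answer: NA NA NA NA NA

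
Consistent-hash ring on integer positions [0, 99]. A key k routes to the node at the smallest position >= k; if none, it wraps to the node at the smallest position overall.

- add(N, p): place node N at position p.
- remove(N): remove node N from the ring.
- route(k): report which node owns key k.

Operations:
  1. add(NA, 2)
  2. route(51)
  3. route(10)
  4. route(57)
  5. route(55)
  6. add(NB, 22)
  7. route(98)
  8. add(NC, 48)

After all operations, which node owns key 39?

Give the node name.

Op 1: add NA@2 -> ring=[2:NA]
Op 2: route key 51: none >= 51, wrap to smallest pos 2 -> NA
Op 3: route key 10: none >= 10, wrap to smallest pos 2 -> NA
Op 4: route key 57: none >= 57, wrap to smallest pos 2 -> NA
Op 5: route key 55: none >= 55, wrap to smallest pos 2 -> NA
Op 6: add NB@22 -> ring=[2:NA,22:NB]
Op 7: route key 98: none >= 98, wrap to smallest pos 2 -> NA
Op 8: add NC@48 -> ring=[2:NA,22:NB,48:NC]
Final route key 39: smallest pos >= 39 is 48 -> NC

Answer: NC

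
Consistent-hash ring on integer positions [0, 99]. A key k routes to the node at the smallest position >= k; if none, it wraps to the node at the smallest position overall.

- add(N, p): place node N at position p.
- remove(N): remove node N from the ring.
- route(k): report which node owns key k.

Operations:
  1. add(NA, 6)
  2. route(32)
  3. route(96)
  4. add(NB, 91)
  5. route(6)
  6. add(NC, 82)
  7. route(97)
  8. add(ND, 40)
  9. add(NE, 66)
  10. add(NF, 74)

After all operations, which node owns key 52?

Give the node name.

Answer: NE

Derivation:
Op 1: add NA@6 -> ring=[6:NA]
Op 2: route key 32: none >= 32, wrap to smallest pos 6 -> NA
Op 3: route key 96: none >= 96, wrap to smallest pos 6 -> NA
Op 4: add NB@91 -> ring=[6:NA,91:NB]
Op 5: route key 6: smallest pos >= 6 is 6 -> NA
Op 6: add NC@82 -> ring=[6:NA,82:NC,91:NB]
Op 7: route key 97: none >= 97, wrap to smallest pos 6 -> NA
Op 8: add ND@40 -> ring=[6:NA,40:ND,82:NC,91:NB]
Op 9: add NE@66 -> ring=[6:NA,40:ND,66:NE,82:NC,91:NB]
Op 10: add NF@74 -> ring=[6:NA,40:ND,66:NE,74:NF,82:NC,91:NB]
Final route key 52: smallest pos >= 52 is 66 -> NE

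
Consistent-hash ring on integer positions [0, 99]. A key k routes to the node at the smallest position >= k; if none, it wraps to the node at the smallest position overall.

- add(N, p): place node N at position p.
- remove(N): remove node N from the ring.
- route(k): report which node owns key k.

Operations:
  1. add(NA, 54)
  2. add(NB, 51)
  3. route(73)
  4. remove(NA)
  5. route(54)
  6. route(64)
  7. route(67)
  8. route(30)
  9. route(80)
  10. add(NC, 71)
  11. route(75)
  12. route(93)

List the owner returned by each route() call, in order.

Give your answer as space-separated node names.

Op 1: add NA@54 -> ring=[54:NA]
Op 2: add NB@51 -> ring=[51:NB,54:NA]
Op 3: route key 73: none >= 73, wrap to smallest pos 51 -> NB
Op 4: remove NA -> ring=[51:NB]
Op 5: route key 54: none >= 54, wrap to smallest pos 51 -> NB
Op 6: route key 64: none >= 64, wrap to smallest pos 51 -> NB
Op 7: route key 67: none >= 67, wrap to smallest pos 51 -> NB
Op 8: route key 30: smallest pos >= 30 is 51 -> NB
Op 9: route key 80: none >= 80, wrap to smallest pos 51 -> NB
Op 10: add NC@71 -> ring=[51:NB,71:NC]
Op 11: route key 75: none >= 75, wrap to smallest pos 51 -> NB
Op 12: route key 93: none >= 93, wrap to smallest pos 51 -> NB

Answer: NB NB NB NB NB NB NB NB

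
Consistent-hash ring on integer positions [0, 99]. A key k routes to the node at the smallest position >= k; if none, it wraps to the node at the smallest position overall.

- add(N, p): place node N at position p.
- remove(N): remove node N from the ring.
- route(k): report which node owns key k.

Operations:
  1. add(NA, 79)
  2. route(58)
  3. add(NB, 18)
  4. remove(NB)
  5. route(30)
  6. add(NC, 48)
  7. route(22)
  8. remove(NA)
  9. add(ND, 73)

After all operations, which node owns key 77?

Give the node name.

Op 1: add NA@79 -> ring=[79:NA]
Op 2: route key 58: smallest pos >= 58 is 79 -> NA
Op 3: add NB@18 -> ring=[18:NB,79:NA]
Op 4: remove NB -> ring=[79:NA]
Op 5: route key 30: smallest pos >= 30 is 79 -> NA
Op 6: add NC@48 -> ring=[48:NC,79:NA]
Op 7: route key 22: smallest pos >= 22 is 48 -> NC
Op 8: remove NA -> ring=[48:NC]
Op 9: add ND@73 -> ring=[48:NC,73:ND]
Final route key 77: none >= 77, wrap to smallest pos 48 -> NC

Answer: NC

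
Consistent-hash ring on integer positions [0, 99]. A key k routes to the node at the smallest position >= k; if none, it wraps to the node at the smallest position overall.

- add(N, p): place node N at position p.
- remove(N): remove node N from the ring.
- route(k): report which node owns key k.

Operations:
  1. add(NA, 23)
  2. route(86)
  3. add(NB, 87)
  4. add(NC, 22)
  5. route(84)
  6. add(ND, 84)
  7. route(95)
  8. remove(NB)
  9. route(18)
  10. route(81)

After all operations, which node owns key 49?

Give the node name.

Op 1: add NA@23 -> ring=[23:NA]
Op 2: route key 86: none >= 86, wrap to smallest pos 23 -> NA
Op 3: add NB@87 -> ring=[23:NA,87:NB]
Op 4: add NC@22 -> ring=[22:NC,23:NA,87:NB]
Op 5: route key 84: smallest pos >= 84 is 87 -> NB
Op 6: add ND@84 -> ring=[22:NC,23:NA,84:ND,87:NB]
Op 7: route key 95: none >= 95, wrap to smallest pos 22 -> NC
Op 8: remove NB -> ring=[22:NC,23:NA,84:ND]
Op 9: route key 18: smallest pos >= 18 is 22 -> NC
Op 10: route key 81: smallest pos >= 81 is 84 -> ND
Final route key 49: smallest pos >= 49 is 84 -> ND

Answer: ND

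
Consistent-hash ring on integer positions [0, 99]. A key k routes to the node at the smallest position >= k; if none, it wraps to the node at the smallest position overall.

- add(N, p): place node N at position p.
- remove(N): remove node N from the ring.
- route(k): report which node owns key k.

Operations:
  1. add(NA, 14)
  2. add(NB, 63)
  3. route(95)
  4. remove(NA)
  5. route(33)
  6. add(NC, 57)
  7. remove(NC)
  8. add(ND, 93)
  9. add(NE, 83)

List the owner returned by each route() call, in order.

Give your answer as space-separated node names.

Op 1: add NA@14 -> ring=[14:NA]
Op 2: add NB@63 -> ring=[14:NA,63:NB]
Op 3: route key 95: none >= 95, wrap to smallest pos 14 -> NA
Op 4: remove NA -> ring=[63:NB]
Op 5: route key 33: smallest pos >= 33 is 63 -> NB
Op 6: add NC@57 -> ring=[57:NC,63:NB]
Op 7: remove NC -> ring=[63:NB]
Op 8: add ND@93 -> ring=[63:NB,93:ND]
Op 9: add NE@83 -> ring=[63:NB,83:NE,93:ND]

Answer: NA NB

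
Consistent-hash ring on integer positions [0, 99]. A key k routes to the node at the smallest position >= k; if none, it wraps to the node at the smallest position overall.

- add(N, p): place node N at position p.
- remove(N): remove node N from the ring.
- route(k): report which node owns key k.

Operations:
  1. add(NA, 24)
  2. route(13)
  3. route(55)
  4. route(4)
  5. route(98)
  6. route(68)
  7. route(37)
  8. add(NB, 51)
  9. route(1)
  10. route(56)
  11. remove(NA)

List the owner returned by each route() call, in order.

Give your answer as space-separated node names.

Op 1: add NA@24 -> ring=[24:NA]
Op 2: route key 13: smallest pos >= 13 is 24 -> NA
Op 3: route key 55: none >= 55, wrap to smallest pos 24 -> NA
Op 4: route key 4: smallest pos >= 4 is 24 -> NA
Op 5: route key 98: none >= 98, wrap to smallest pos 24 -> NA
Op 6: route key 68: none >= 68, wrap to smallest pos 24 -> NA
Op 7: route key 37: none >= 37, wrap to smallest pos 24 -> NA
Op 8: add NB@51 -> ring=[24:NA,51:NB]
Op 9: route key 1: smallest pos >= 1 is 24 -> NA
Op 10: route key 56: none >= 56, wrap to smallest pos 24 -> NA
Op 11: remove NA -> ring=[51:NB]

Answer: NA NA NA NA NA NA NA NA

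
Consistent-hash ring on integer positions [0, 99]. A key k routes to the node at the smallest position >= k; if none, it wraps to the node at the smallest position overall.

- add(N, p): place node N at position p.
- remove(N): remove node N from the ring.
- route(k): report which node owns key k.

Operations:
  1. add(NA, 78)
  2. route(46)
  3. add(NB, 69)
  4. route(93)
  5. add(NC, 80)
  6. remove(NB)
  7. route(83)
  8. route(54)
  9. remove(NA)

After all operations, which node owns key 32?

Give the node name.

Answer: NC

Derivation:
Op 1: add NA@78 -> ring=[78:NA]
Op 2: route key 46: smallest pos >= 46 is 78 -> NA
Op 3: add NB@69 -> ring=[69:NB,78:NA]
Op 4: route key 93: none >= 93, wrap to smallest pos 69 -> NB
Op 5: add NC@80 -> ring=[69:NB,78:NA,80:NC]
Op 6: remove NB -> ring=[78:NA,80:NC]
Op 7: route key 83: none >= 83, wrap to smallest pos 78 -> NA
Op 8: route key 54: smallest pos >= 54 is 78 -> NA
Op 9: remove NA -> ring=[80:NC]
Final route key 32: smallest pos >= 32 is 80 -> NC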